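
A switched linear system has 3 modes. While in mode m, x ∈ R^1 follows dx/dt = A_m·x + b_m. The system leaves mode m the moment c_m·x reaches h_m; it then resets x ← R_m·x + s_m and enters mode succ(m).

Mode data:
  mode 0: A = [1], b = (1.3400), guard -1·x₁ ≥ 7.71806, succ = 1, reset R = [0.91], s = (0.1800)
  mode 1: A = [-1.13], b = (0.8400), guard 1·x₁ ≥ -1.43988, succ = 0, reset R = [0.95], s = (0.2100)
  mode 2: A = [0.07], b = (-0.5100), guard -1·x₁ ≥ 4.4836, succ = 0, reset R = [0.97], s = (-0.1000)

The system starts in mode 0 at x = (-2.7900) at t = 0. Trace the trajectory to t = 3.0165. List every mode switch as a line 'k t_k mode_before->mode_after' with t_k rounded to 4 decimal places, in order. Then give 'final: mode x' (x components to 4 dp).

1 1.4813 0->1
2 2.5836 1->0
final: 0 -1.0592

Mode 0: guard c·x = 7.7181 hit at Δt = 1.4813 (t = 1.4813), x⁻ = (-7.7181) → reset → x⁺ = (-6.8434), jump to mode 1
Mode 1: guard c·x = -1.4399 hit at Δt = 1.1023 (t = 2.5836), x⁻ = (-1.4399) → reset → x⁺ = (-1.1579), jump to mode 0
Mode 0: flow for 0.4329 to horizon, guard not reached → x = (-1.0592)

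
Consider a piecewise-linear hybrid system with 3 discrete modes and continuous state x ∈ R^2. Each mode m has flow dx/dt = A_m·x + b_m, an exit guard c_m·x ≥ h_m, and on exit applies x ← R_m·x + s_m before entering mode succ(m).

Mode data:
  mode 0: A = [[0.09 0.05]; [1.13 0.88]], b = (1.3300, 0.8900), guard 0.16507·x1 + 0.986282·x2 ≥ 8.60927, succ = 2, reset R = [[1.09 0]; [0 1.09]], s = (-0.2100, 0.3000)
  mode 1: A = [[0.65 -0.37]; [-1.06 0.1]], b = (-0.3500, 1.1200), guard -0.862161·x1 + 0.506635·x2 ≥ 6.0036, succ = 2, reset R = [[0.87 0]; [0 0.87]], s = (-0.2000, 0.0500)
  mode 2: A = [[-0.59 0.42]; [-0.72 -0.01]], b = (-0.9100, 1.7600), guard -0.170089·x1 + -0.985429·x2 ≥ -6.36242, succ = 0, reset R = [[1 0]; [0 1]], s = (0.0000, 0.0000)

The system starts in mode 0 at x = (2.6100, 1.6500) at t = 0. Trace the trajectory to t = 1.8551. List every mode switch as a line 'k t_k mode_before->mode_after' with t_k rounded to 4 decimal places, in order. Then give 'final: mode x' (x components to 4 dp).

1 0.7565 0->2
final: 2 4.2365 7.5566

Mode 0: guard c·x = 8.6093 hit at Δt = 0.7565 (t = 0.7565), x⁻ = (4.0060, 8.0585) → reset → x⁺ = (4.1566, 9.0838), jump to mode 2
Mode 2: flow for 1.0986 to horizon, guard not reached → x = (4.2365, 7.5566)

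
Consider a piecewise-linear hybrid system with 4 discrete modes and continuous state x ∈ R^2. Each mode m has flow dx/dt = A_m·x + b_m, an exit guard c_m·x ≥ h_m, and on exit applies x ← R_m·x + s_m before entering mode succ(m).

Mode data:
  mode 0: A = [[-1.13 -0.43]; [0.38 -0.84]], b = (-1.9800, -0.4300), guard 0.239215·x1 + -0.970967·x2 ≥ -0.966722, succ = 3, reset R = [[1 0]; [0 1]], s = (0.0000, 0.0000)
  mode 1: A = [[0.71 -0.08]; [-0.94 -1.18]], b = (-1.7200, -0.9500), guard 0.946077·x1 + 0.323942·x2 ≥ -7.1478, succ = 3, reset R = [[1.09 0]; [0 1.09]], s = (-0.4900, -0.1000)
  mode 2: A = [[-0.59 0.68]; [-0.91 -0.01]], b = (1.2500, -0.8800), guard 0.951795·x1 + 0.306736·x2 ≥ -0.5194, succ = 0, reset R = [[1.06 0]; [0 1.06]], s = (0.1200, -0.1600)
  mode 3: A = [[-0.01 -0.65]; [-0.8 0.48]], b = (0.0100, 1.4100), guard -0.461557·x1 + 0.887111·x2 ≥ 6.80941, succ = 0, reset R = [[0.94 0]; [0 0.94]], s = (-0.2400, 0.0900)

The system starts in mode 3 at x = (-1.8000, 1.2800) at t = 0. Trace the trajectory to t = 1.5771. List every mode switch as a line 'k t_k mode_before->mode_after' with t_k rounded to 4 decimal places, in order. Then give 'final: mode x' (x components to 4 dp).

Mode 3: guard c·x = 6.8094 hit at Δt = 0.8994 (t = 0.8994), x⁻ = (-3.6703, 5.7663) → reset → x⁺ = (-3.6901, 5.5103), jump to mode 0
Mode 0: flow for 0.6777 to horizon, guard not reached → x = (-3.3622, 2.1958)

1 0.8994 3->0
final: 0 -3.3622 2.1958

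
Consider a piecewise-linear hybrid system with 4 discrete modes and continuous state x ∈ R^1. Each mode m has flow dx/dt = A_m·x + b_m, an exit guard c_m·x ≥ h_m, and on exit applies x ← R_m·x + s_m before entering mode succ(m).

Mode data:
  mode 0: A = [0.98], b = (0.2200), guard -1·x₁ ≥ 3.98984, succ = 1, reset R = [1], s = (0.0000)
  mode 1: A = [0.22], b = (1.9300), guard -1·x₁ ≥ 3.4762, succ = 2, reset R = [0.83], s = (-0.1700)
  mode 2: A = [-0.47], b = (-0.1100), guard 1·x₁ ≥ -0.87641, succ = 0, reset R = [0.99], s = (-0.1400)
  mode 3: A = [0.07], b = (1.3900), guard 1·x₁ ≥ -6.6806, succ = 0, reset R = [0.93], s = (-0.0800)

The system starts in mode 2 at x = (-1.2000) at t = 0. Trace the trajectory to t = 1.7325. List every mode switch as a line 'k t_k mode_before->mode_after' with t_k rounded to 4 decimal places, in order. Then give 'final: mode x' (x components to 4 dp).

Mode 2: guard c·x = -0.8764 hit at Δt = 0.8680 (t = 0.8680), x⁻ = (-0.8764) → reset → x⁺ = (-1.0076), jump to mode 0
Mode 0: flow for 0.8645 to horizon, guard not reached → x = (-2.0517)

1 0.8680 2->0
final: 0 -2.0517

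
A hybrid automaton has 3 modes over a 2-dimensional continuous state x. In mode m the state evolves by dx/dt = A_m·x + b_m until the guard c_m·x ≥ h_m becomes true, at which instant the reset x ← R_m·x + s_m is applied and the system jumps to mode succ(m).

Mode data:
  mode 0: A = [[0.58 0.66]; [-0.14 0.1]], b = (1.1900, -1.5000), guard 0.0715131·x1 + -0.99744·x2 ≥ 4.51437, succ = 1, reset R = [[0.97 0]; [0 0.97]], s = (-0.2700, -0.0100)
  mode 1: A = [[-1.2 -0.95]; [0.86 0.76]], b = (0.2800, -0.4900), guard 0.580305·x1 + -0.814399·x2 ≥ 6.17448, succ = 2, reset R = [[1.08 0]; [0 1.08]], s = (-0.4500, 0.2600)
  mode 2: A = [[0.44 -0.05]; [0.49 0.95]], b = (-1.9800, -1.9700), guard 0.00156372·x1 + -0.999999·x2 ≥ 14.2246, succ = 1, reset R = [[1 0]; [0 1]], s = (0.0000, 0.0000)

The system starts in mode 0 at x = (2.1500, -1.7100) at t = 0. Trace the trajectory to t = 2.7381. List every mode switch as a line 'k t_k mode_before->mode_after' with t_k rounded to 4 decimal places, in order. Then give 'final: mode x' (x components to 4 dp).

Mode 0: guard c·x = 4.5144 hit at Δt = 1.1874 (t = 1.1874), x⁻ = (3.1355, -4.3011) → reset → x⁺ = (2.7715, -4.1821), jump to mode 1
Mode 1: guard c·x = 6.1745 hit at Δt = 0.6981 (t = 1.8855), x⁻ = (3.4473, -5.1252) → reset → x⁺ = (3.2731, -5.2752), jump to mode 2
Mode 2: flow for 0.8526 to horizon, guard not reached → x = (3.1354, -12.3901)

1 1.1874 0->1
2 1.8855 1->2
final: 2 3.1354 -12.3901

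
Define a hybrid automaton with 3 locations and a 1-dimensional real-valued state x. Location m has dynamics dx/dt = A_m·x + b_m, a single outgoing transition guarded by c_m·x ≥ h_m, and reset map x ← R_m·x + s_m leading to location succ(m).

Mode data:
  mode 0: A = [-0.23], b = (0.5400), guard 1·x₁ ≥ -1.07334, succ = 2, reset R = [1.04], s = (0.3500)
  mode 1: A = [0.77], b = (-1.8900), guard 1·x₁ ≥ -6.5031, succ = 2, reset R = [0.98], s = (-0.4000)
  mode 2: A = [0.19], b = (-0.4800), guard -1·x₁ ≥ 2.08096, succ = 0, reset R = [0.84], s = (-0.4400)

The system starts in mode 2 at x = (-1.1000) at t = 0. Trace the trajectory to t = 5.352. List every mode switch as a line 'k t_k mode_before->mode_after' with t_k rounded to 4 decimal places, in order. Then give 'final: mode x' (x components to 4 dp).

Mode 2: guard c·x = 2.0810 hit at Δt = 1.2601 (t = 1.2601), x⁻ = (-2.0810) → reset → x⁺ = (-2.1880), jump to mode 0
Mode 0: guard c·x = -1.0733 hit at Δt = 1.2262 (t = 2.4863), x⁻ = (-1.0733) → reset → x⁺ = (-0.7663), jump to mode 2
Mode 2: guard c·x = 2.0810 hit at Δt = 1.7682 (t = 4.2545), x⁻ = (-2.0810) → reset → x⁺ = (-2.1880), jump to mode 0
Mode 0: flow for 1.0975 to horizon, guard not reached → x = (-1.1762)

1 1.2601 2->0
2 2.4863 0->2
3 4.2545 2->0
final: 0 -1.1762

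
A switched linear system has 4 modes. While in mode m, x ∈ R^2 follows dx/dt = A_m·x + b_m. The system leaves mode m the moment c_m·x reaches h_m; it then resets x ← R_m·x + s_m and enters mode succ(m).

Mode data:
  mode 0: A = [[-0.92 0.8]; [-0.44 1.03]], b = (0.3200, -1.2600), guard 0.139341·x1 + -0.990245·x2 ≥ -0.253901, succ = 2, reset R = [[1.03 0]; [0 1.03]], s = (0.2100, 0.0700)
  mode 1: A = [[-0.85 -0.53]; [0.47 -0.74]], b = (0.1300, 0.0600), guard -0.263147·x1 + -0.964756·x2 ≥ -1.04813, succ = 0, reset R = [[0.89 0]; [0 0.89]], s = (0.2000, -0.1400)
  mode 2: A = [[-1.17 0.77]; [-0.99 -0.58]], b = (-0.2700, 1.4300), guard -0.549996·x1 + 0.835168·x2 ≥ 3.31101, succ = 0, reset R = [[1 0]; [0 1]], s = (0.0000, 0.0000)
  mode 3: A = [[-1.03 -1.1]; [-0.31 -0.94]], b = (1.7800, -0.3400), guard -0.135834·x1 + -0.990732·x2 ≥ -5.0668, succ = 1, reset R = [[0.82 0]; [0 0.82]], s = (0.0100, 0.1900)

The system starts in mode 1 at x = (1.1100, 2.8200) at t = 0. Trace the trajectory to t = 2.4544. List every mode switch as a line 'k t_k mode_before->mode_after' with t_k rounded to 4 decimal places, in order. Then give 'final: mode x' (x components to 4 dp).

Mode 1: guard c·x = -1.0481 hit at Δt = 1.3065 (t = 1.3065), x⁻ = (-0.2733, 1.1610) → reset → x⁺ = (-0.0432, 0.8933), jump to mode 0
Mode 0: guard c·x = -0.2539 hit at Δt = 0.8233 (t = 2.1298), x⁻ = (0.4535, 0.3202) → reset → x⁺ = (0.6771, 0.3998), jump to mode 2
Mode 2: flow for 0.3246 to horizon, guard not reached → x = (0.4936, 0.5865)

1 1.3065 1->0
2 2.1298 0->2
final: 2 0.4936 0.5865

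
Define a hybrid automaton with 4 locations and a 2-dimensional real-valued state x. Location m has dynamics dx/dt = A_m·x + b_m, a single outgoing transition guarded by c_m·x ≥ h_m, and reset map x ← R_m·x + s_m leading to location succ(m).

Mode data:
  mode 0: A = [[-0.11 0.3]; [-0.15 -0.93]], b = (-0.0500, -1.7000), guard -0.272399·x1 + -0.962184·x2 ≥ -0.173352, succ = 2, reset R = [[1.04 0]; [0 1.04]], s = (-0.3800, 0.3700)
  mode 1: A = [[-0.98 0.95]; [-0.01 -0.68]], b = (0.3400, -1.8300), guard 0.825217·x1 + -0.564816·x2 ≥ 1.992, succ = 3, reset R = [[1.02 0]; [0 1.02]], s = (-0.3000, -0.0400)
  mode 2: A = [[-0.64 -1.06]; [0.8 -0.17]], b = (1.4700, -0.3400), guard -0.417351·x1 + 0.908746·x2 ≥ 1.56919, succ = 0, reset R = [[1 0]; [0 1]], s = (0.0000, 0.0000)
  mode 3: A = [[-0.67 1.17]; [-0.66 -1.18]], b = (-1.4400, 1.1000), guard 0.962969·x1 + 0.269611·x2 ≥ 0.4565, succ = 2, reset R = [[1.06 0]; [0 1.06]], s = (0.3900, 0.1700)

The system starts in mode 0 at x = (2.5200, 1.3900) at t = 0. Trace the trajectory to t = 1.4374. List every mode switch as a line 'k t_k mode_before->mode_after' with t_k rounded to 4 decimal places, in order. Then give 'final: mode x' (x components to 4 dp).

Mode 0: guard c·x = -0.1734 hit at Δt = 0.7860 (t = 0.7860), x⁻ = (2.3469, -0.4843) → reset → x⁺ = (2.0608, -0.1336), jump to mode 2
Mode 2: flow for 0.6514 to horizon, guard not reached → x = (1.9630, 0.6843)

1 0.7860 0->2
final: 2 1.9630 0.6843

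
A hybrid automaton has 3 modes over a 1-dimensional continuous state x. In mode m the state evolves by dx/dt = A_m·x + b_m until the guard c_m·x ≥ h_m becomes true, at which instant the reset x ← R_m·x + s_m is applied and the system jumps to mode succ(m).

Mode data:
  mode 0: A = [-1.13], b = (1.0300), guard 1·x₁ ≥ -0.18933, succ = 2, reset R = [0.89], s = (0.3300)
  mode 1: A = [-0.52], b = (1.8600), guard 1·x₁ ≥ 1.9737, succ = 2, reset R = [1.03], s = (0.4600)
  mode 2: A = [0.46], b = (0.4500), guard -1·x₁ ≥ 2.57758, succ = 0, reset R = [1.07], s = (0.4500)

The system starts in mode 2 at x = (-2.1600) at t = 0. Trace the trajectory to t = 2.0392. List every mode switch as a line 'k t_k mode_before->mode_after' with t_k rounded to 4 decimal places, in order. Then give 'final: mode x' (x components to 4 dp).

Mode 2: guard c·x = 2.5776 hit at Δt = 0.6578 (t = 0.6578), x⁻ = (-2.5776) → reset → x⁺ = (-2.3080), jump to mode 0
Mode 0: guard c·x = -0.1893 hit at Δt = 0.9497 (t = 1.6075), x⁻ = (-0.1893) → reset → x⁺ = (0.1615), jump to mode 2
Mode 2: flow for 0.4317 to horizon, guard not reached → x = (0.4119)

1 0.6578 2->0
2 1.6075 0->2
final: 2 0.4119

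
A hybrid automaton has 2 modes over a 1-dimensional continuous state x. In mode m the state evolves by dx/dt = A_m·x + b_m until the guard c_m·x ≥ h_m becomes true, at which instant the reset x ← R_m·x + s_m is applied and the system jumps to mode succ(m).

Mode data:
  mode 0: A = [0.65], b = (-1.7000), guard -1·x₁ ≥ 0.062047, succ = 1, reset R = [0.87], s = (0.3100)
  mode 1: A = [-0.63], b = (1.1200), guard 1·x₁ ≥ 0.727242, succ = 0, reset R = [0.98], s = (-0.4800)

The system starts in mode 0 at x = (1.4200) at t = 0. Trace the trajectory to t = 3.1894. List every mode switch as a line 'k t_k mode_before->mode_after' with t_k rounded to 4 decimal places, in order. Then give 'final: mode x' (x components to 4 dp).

Mode 0: guard c·x = 0.0620 hit at Δt = 1.2406 (t = 1.2406), x⁻ = (-0.0620) → reset → x⁺ = (0.2560), jump to mode 1
Mode 1: guard c·x = 0.7272 hit at Δt = 0.5882 (t = 1.8288), x⁻ = (0.7272) → reset → x⁺ = (0.2327), jump to mode 0
Mode 0: guard c·x = 0.0620 hit at Δt = 0.1794 (t = 2.0082), x⁻ = (-0.0620) → reset → x⁺ = (0.2560), jump to mode 1
Mode 1: guard c·x = 0.7272 hit at Δt = 0.5882 (t = 2.5964), x⁻ = (0.7272) → reset → x⁺ = (0.2327), jump to mode 0
Mode 0: guard c·x = 0.0620 hit at Δt = 0.1794 (t = 2.7759), x⁻ = (-0.0620) → reset → x⁺ = (0.2560), jump to mode 1
Mode 1: flow for 0.4135 to horizon, guard not reached → x = (0.6050)

1 1.2406 0->1
2 1.8288 1->0
3 2.0082 0->1
4 2.5964 1->0
5 2.7759 0->1
final: 1 0.6050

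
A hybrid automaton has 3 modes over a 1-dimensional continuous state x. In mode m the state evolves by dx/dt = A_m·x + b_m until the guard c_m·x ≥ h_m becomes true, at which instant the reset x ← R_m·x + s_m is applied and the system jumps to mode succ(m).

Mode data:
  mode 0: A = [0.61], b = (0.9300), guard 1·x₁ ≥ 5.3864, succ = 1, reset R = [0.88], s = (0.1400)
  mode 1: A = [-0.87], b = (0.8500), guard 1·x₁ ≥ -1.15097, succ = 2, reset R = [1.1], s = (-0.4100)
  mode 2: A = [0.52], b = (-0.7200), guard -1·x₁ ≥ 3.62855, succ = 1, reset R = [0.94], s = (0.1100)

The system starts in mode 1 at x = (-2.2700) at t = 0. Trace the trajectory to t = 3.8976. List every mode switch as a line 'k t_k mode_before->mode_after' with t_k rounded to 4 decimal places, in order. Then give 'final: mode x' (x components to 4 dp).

Mode 1: guard c·x = -1.1510 hit at Δt = 0.4857 (t = 0.4857), x⁻ = (-1.1510) → reset → x⁺ = (-1.6761), jump to mode 2
Mode 2: guard c·x = 3.6286 hit at Δt = 0.9489 (t = 1.4346), x⁻ = (-3.6286) → reset → x⁺ = (-3.3008), jump to mode 1
Mode 1: guard c·x = -1.1510 hit at Δt = 0.8026 (t = 2.2372), x⁻ = (-1.1510) → reset → x⁺ = (-1.6761), jump to mode 2
Mode 2: guard c·x = 3.6286 hit at Δt = 0.9489 (t = 3.1861), x⁻ = (-3.6286) → reset → x⁺ = (-3.3008), jump to mode 1
Mode 1: flow for 0.7115 to horizon, guard not reached → x = (-1.3266)

1 0.4857 1->2
2 1.4346 2->1
3 2.2372 1->2
4 3.1861 2->1
final: 1 -1.3266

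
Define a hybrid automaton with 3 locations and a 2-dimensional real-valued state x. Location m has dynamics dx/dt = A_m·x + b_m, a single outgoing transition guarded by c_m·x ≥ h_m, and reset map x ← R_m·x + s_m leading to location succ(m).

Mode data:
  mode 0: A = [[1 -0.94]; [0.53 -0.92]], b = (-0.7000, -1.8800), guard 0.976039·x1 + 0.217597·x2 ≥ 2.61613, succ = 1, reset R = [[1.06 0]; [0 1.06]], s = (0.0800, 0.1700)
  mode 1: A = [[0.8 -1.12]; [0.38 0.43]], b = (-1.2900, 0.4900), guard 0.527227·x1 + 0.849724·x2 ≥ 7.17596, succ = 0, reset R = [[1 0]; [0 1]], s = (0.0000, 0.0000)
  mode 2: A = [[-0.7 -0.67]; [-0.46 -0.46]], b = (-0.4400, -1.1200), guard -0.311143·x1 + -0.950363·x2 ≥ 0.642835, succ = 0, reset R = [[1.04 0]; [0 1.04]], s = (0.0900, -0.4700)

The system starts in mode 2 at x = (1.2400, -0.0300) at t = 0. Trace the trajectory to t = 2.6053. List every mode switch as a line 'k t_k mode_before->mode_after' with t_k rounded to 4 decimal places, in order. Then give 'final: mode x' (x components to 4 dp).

1 0.6738 2->0
2 1.5685 0->1
final: 1 5.7051 1.1717

Mode 2: guard c·x = 0.6428 hit at Δt = 0.6738 (t = 0.6738), x⁻ = (0.7329, -0.9163) → reset → x⁺ = (0.8522, -1.4230), jump to mode 0
Mode 0: guard c·x = 2.6161 hit at Δt = 0.8947 (t = 1.5685), x⁻ = (2.9382, -1.1567) → reset → x⁺ = (3.1945, -1.0561), jump to mode 1
Mode 1: flow for 1.0368 to horizon, guard not reached → x = (5.7051, 1.1717)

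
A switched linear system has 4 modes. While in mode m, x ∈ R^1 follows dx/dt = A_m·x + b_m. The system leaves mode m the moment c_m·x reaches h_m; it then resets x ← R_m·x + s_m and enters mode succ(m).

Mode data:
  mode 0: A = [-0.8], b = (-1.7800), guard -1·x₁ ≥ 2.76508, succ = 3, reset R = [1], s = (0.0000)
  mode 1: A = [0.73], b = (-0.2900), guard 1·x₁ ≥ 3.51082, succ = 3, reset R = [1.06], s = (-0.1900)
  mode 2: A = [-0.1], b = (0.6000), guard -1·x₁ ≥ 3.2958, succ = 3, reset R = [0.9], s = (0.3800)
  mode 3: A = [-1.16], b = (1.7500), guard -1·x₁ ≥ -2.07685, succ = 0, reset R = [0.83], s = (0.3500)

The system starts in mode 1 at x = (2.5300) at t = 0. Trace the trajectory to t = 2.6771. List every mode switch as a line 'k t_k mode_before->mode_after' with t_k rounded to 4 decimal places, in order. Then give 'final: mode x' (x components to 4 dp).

Mode 1: guard c·x = 3.5108 hit at Δt = 0.5183 (t = 0.5183), x⁻ = (3.5108) → reset → x⁺ = (3.5315), jump to mode 3
Mode 3: guard c·x = -2.0768 hit at Δt = 1.0946 (t = 1.6129), x⁻ = (2.0768) → reset → x⁺ = (2.0738), jump to mode 0
Mode 0: flow for 1.0642 to horizon, guard not reached → x = (-0.3901)

1 0.5183 1->3
2 1.6129 3->0
final: 0 -0.3901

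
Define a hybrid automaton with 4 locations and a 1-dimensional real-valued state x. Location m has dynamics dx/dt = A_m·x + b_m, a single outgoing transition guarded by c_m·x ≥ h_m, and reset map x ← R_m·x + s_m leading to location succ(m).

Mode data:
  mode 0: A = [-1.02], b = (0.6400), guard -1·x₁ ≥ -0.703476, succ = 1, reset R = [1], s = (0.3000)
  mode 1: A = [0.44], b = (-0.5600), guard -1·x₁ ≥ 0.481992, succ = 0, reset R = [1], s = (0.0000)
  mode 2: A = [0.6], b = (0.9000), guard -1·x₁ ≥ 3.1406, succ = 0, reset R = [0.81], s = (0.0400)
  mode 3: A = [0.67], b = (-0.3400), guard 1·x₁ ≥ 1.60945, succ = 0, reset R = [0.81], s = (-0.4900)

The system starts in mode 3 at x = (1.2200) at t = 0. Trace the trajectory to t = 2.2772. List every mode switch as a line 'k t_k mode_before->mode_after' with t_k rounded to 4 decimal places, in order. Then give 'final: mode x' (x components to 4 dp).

1 0.6508 3->0
2 1.5290 0->1
final: 1 0.8985

Mode 3: guard c·x = 1.6095 hit at Δt = 0.6508 (t = 0.6508), x⁻ = (1.6095) → reset → x⁺ = (0.8137), jump to mode 0
Mode 0: guard c·x = -0.7035 hit at Δt = 0.8782 (t = 1.5290), x⁻ = (0.7035) → reset → x⁺ = (1.0035), jump to mode 1
Mode 1: flow for 0.7482 to horizon, guard not reached → x = (0.8985)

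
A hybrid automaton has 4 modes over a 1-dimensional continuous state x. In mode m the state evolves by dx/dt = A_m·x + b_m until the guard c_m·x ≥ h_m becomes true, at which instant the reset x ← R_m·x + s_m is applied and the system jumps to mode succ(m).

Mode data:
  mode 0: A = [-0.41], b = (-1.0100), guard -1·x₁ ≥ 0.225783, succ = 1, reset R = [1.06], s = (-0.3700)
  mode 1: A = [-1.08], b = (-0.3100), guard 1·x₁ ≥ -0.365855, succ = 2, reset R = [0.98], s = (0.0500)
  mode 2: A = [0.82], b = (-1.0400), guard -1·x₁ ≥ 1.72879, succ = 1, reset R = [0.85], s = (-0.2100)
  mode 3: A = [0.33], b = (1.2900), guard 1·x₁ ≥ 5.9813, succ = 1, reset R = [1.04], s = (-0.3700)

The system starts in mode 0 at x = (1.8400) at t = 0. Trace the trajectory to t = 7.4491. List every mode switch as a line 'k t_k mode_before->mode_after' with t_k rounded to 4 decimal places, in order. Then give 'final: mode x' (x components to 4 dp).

1 1.5951 0->1
2 2.8991 1->2
3 3.6823 2->1
4 6.3412 1->2
5 7.1244 2->1
final: 1 -1.2677

Mode 0: guard c·x = 0.2258 hit at Δt = 1.5951 (t = 1.5951), x⁻ = (-0.2258) → reset → x⁺ = (-0.6093), jump to mode 1
Mode 1: guard c·x = -0.3659 hit at Δt = 1.3040 (t = 2.8991), x⁻ = (-0.3659) → reset → x⁺ = (-0.3085), jump to mode 2
Mode 2: guard c·x = 1.7288 hit at Δt = 0.7832 (t = 3.6823), x⁻ = (-1.7288) → reset → x⁺ = (-1.6795), jump to mode 1
Mode 1: guard c·x = -0.3659 hit at Δt = 2.6590 (t = 6.3412), x⁻ = (-0.3659) → reset → x⁺ = (-0.3085), jump to mode 2
Mode 2: guard c·x = 1.7288 hit at Δt = 0.7832 (t = 7.1244), x⁻ = (-1.7288) → reset → x⁺ = (-1.6795), jump to mode 1
Mode 1: flow for 0.3247 to horizon, guard not reached → x = (-1.2677)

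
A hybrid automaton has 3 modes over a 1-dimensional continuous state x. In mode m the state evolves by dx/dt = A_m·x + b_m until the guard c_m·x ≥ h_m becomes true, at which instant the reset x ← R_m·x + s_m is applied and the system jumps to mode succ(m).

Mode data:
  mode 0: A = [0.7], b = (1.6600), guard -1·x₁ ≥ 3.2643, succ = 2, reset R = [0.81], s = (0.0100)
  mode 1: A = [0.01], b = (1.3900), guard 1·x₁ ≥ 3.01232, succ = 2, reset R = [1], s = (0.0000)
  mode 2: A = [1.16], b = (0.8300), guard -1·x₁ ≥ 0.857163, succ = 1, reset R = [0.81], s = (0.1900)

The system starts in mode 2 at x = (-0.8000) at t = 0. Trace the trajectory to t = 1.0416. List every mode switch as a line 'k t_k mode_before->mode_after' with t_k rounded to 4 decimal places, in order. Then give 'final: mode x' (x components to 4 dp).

1 0.4455 2->1
final: 1 0.3237

Mode 2: guard c·x = 0.8572 hit at Δt = 0.4455 (t = 0.4455), x⁻ = (-0.8572) → reset → x⁺ = (-0.5043), jump to mode 1
Mode 1: flow for 0.5961 to horizon, guard not reached → x = (0.3237)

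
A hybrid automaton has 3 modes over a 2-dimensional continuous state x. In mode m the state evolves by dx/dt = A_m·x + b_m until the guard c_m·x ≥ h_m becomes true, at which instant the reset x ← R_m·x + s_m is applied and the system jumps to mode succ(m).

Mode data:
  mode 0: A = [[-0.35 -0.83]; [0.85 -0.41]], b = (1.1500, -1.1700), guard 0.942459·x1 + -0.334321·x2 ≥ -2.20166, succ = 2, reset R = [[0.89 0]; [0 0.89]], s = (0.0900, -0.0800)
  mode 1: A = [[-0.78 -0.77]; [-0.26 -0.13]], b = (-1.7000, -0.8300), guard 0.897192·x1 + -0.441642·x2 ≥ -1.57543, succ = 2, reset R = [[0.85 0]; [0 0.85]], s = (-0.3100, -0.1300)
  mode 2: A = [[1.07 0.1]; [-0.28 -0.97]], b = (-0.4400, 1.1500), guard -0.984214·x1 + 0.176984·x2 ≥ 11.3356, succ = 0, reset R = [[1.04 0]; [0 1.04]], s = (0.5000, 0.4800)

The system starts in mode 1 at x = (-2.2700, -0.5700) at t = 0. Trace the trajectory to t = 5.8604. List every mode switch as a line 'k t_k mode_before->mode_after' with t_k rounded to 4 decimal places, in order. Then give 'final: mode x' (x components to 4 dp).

Mode 1: guard c·x = -1.5754 hit at Δt = 0.4226 (t = 0.4226), x⁻ = (-2.0754, -0.6490) → reset → x⁺ = (-2.0741, -0.6816), jump to mode 2
Mode 2: guard c·x = 11.3356 hit at Δt = 1.4468 (t = 1.8694), x⁻ = (-11.1310, 2.1489) → reset → x⁺ = (-11.0762, 2.7149), jump to mode 0
Mode 0: guard c·x = -2.2017 hit at Δt = 1.1539 (t = 3.0233), x⁻ = (-4.2867, -5.4988) → reset → x⁺ = (-3.7251, -4.9739), jump to mode 2
Mode 2: guard c·x = 11.3356 hit at Δt = 0.9537 (t = 3.9770), x⁻ = (-11.5055, 0.0662) → reset → x⁺ = (-11.4657, 0.5488), jump to mode 0
Mode 0: guard c·x = -2.2017 hit at Δt = 0.9964 (t = 4.9734), x⁻ = (-4.5212, -6.1598) → reset → x⁺ = (-3.9338, -5.5622), jump to mode 2
Mode 2: flow for 0.8870 to horizon, guard not reached → x = (-11.2829, -0.4040)

1 0.4226 1->2
2 1.8694 2->0
3 3.0233 0->2
4 3.9770 2->0
5 4.9734 0->2
final: 2 -11.2829 -0.4040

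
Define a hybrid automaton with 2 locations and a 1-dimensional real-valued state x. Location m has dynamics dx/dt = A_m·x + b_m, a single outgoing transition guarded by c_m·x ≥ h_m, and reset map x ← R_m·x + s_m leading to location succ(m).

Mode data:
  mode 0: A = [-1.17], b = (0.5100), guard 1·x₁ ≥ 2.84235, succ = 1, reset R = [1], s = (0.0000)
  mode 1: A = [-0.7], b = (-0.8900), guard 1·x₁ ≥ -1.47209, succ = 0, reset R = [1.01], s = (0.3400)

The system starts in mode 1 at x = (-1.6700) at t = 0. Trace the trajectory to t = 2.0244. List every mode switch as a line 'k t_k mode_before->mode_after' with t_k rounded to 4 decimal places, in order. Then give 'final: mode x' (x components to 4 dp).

Mode 1: guard c·x = -1.4721 hit at Δt = 0.9804 (t = 0.9804), x⁻ = (-1.4721) → reset → x⁺ = (-1.1468), jump to mode 0
Mode 0: flow for 1.0440 to horizon, guard not reached → x = (-0.0307)

1 0.9804 1->0
final: 0 -0.0307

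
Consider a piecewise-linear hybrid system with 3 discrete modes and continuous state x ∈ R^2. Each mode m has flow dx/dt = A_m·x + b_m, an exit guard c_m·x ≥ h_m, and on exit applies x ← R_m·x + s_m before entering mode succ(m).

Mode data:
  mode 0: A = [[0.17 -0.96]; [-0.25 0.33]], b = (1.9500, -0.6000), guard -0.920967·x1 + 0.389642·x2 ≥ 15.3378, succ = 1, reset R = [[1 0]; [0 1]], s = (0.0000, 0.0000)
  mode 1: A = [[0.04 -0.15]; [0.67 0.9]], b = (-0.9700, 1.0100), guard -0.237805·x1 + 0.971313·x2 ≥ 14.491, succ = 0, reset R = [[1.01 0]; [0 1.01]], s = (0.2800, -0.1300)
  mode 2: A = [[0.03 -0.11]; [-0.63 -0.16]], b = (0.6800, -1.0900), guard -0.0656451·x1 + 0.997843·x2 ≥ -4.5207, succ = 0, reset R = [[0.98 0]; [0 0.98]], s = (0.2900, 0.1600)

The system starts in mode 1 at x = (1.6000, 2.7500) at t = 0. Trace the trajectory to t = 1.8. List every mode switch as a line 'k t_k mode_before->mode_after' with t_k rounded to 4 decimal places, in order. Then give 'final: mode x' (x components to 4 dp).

Mode 1: guard c·x = 14.4910 hit at Δt = 1.4631 (t = 1.4631), x⁻ = (-1.4769, 14.5574) → reset → x⁺ = (-1.2116, 14.5730), jump to mode 0
Mode 0: flow for 0.3369 to horizon, guard not reached → x = (-5.7383, 16.3724)

1 1.4631 1->0
final: 0 -5.7383 16.3724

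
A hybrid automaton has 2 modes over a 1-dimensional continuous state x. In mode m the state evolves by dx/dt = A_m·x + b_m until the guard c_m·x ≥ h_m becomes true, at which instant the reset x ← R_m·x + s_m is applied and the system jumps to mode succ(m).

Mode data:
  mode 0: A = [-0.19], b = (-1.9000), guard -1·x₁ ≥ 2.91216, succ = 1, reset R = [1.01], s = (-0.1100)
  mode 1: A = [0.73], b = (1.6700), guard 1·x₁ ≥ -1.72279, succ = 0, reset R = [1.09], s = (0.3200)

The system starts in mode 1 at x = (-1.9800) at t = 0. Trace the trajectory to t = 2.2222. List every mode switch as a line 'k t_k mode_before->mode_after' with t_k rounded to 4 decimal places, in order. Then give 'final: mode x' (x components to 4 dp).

Mode 1: guard c·x = -1.7228 hit at Δt = 0.8323 (t = 0.8323), x⁻ = (-1.7228) → reset → x⁺ = (-1.5578), jump to mode 0
Mode 0: guard c·x = 2.9122 hit at Δt = 0.9203 (t = 1.7526), x⁻ = (-2.9122) → reset → x⁺ = (-3.0513), jump to mode 1
Mode 1: flow for 0.4696 to horizon, guard not reached → x = (-3.3635)

1 0.8323 1->0
2 1.7526 0->1
final: 1 -3.3635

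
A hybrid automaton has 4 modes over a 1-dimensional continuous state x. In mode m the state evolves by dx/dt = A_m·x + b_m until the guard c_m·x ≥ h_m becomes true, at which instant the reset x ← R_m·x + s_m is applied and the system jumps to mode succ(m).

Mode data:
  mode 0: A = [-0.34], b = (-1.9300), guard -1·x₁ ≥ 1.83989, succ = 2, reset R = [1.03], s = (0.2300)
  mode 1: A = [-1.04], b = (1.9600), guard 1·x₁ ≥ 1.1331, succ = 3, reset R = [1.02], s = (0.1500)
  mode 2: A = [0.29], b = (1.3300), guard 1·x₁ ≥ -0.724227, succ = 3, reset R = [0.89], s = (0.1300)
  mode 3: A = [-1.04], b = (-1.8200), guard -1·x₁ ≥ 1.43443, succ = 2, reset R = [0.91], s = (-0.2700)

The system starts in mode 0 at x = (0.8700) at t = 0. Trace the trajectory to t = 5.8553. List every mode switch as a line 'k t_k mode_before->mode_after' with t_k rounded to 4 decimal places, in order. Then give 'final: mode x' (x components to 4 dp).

1 1.5716 0->2
2 2.5344 2->3
3 3.8467 3->2
4 4.7052 2->3
final: 3 -1.3765

Mode 0: guard c·x = 1.8399 hit at Δt = 1.5716 (t = 1.5716), x⁻ = (-1.8399) → reset → x⁺ = (-1.6651), jump to mode 2
Mode 2: guard c·x = -0.7242 hit at Δt = 0.9628 (t = 2.5344), x⁻ = (-0.7242) → reset → x⁺ = (-0.5146), jump to mode 3
Mode 3: guard c·x = 1.4344 hit at Δt = 1.3123 (t = 3.8467), x⁻ = (-1.4344) → reset → x⁺ = (-1.5753), jump to mode 2
Mode 2: guard c·x = -0.7242 hit at Δt = 0.8584 (t = 4.7052), x⁻ = (-0.7242) → reset → x⁺ = (-0.5146), jump to mode 3
Mode 3: flow for 1.1501 to horizon, guard not reached → x = (-1.3765)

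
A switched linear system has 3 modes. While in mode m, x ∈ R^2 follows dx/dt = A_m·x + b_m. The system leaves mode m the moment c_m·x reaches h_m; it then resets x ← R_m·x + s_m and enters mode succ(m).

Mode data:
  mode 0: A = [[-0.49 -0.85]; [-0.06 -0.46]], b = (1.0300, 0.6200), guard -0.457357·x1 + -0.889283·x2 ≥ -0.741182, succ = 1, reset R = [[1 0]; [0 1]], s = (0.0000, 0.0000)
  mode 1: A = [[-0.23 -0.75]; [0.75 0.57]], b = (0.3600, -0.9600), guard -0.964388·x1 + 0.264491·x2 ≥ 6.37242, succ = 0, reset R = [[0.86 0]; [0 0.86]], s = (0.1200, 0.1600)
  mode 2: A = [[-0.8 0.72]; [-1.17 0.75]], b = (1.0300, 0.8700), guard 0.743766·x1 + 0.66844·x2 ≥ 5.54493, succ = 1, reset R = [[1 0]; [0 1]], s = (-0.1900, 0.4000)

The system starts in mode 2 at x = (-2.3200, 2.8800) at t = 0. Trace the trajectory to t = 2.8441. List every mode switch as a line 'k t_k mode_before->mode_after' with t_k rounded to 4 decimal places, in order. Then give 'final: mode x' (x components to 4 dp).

Mode 2: guard c·x = 5.5449 hit at Δt = 0.7602 (t = 0.7602), x⁻ = (1.4112, 6.7251) → reset → x⁺ = (1.2212, 7.1251), jump to mode 1
Mode 1: guard c·x = 6.3724 hit at Δt = 0.8864 (t = 1.6466), x⁻ = (-3.9280, 9.7707) → reset → x⁺ = (-3.2581, 8.5628), jump to mode 0
Mode 0: flow for 1.1975 to horizon, guard not reached → x = (-6.1944, 5.7958)

1 0.7602 2->1
2 1.6466 1->0
final: 0 -6.1944 5.7958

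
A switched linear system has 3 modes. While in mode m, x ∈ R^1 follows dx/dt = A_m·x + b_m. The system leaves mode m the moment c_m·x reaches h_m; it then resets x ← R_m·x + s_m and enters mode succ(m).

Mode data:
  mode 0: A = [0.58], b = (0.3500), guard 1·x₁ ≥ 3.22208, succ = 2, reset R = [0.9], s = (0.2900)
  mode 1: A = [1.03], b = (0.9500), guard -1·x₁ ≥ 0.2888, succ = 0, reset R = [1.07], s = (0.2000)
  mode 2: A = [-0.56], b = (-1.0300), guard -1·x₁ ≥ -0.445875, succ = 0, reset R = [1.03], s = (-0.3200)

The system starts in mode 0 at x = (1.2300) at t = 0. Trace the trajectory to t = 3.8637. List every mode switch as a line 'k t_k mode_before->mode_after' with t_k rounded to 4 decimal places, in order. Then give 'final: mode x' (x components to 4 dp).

Mode 0: guard c·x = 3.2221 hit at Δt = 1.2681 (t = 1.2681), x⁻ = (3.2221) → reset → x⁺ = (3.1899), jump to mode 2
Mode 2: guard c·x = -0.4459 hit at Δt = 1.4086 (t = 2.6767), x⁻ = (0.4459) → reset → x⁺ = (0.1393), jump to mode 0
Mode 0: flow for 1.1870 to horizon, guard not reached → x = (0.8750)

1 1.2681 0->2
2 2.6767 2->0
final: 0 0.8750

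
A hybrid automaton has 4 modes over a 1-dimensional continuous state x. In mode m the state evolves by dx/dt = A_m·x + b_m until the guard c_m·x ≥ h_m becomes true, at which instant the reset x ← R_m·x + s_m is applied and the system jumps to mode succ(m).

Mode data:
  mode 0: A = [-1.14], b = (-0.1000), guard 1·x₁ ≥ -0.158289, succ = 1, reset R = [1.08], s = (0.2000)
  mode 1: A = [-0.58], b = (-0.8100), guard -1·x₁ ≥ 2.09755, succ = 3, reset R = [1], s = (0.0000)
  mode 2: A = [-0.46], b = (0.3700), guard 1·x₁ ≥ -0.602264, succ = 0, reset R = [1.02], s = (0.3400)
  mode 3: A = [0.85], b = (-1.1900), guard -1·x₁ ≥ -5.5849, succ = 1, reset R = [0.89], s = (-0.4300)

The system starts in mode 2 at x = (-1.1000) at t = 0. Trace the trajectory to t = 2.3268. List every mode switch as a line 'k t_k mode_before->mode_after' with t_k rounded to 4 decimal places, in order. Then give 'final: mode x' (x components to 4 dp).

Mode 2: guard c·x = -0.6023 hit at Δt = 0.6586 (t = 0.6586), x⁻ = (-0.6023) → reset → x⁺ = (-0.2743), jump to mode 0
Mode 0: guard c·x = -0.1583 hit at Δt = 0.8529 (t = 1.5115), x⁻ = (-0.1583) → reset → x⁺ = (0.0290), jump to mode 1
Mode 1: flow for 0.8153 to horizon, guard not reached → x = (-0.5081)

1 0.6586 2->0
2 1.5115 0->1
final: 1 -0.5081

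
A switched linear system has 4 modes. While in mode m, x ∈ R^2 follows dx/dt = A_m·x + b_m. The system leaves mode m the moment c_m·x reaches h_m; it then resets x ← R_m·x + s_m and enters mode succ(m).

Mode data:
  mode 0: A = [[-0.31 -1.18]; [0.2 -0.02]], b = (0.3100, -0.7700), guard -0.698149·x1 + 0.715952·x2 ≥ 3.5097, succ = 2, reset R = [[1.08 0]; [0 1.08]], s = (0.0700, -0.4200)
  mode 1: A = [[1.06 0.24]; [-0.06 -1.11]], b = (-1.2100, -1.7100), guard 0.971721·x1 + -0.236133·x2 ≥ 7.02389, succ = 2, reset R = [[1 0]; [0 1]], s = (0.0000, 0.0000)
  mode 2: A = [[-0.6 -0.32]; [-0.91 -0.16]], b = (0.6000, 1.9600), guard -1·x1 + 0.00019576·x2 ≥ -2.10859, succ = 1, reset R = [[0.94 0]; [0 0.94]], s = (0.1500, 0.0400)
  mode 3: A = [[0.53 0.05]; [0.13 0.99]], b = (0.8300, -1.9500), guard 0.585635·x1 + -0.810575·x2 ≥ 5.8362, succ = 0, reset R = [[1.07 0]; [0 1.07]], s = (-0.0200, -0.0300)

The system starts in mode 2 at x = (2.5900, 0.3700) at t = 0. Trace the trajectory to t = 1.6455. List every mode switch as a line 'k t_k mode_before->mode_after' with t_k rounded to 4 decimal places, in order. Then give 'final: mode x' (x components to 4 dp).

1 0.5381 2->1
final: 1 4.1332 -1.1290

Mode 2: guard c·x = -2.1086 hit at Δt = 0.5381 (t = 0.5381), x⁻ = (2.1086, 0.2562) → reset → x⁺ = (2.1321, 0.2808), jump to mode 1
Mode 1: flow for 1.1074 to horizon, guard not reached → x = (4.1332, -1.1290)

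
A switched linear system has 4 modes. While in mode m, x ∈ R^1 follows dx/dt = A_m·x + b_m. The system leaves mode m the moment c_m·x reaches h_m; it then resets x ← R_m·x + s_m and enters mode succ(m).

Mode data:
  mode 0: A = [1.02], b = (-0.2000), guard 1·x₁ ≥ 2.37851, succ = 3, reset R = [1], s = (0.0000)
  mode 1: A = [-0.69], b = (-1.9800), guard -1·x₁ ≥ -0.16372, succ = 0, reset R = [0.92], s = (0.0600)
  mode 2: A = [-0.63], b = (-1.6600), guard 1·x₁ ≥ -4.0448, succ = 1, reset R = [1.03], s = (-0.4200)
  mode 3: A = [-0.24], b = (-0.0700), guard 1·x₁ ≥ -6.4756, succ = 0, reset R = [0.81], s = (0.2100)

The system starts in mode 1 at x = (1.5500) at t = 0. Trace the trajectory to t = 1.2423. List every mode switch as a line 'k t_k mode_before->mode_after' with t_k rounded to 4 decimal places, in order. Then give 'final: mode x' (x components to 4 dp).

1 0.5455 1->0
final: 0 0.2257

Mode 1: guard c·x = -0.1637 hit at Δt = 0.5455 (t = 0.5455), x⁻ = (0.1637) → reset → x⁺ = (0.2106), jump to mode 0
Mode 0: flow for 0.6968 to horizon, guard not reached → x = (0.2257)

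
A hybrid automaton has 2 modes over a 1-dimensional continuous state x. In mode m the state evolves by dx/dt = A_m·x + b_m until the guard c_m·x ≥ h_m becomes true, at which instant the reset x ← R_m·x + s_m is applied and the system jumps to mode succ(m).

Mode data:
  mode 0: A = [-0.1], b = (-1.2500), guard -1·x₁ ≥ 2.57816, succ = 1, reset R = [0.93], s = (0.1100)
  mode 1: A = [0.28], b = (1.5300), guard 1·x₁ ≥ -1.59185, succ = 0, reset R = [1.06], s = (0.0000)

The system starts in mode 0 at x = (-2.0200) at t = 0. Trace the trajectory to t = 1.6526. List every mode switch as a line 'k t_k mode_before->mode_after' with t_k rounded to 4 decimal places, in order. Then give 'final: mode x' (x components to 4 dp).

1 0.5473 0->1
2 1.2547 1->0
final: 0 -2.1091

Mode 0: guard c·x = 2.5782 hit at Δt = 0.5473 (t = 0.5473), x⁻ = (-2.5782) → reset → x⁺ = (-2.2877), jump to mode 1
Mode 1: guard c·x = -1.5918 hit at Δt = 0.7074 (t = 1.2547), x⁻ = (-1.5919) → reset → x⁺ = (-1.6874), jump to mode 0
Mode 0: flow for 0.3979 to horizon, guard not reached → x = (-2.1091)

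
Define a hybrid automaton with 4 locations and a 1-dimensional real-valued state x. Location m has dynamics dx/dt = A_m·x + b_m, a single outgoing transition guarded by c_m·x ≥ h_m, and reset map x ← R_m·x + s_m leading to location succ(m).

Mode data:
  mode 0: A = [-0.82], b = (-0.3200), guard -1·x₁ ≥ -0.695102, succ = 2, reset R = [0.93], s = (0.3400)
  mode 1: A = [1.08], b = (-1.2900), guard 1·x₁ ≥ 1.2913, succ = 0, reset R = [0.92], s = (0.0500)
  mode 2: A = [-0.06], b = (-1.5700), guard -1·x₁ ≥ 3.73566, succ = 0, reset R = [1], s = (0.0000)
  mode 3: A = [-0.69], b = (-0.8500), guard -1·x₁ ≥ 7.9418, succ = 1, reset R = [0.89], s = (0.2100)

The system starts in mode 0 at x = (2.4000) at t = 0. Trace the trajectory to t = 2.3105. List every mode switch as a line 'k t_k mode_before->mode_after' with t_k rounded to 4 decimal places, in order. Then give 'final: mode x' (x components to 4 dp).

1 1.1515 0->2
final: 2 -0.8376

Mode 0: guard c·x = -0.6951 hit at Δt = 1.1515 (t = 1.1515), x⁻ = (0.6951) → reset → x⁺ = (0.9864), jump to mode 2
Mode 2: flow for 1.1590 to horizon, guard not reached → x = (-0.8376)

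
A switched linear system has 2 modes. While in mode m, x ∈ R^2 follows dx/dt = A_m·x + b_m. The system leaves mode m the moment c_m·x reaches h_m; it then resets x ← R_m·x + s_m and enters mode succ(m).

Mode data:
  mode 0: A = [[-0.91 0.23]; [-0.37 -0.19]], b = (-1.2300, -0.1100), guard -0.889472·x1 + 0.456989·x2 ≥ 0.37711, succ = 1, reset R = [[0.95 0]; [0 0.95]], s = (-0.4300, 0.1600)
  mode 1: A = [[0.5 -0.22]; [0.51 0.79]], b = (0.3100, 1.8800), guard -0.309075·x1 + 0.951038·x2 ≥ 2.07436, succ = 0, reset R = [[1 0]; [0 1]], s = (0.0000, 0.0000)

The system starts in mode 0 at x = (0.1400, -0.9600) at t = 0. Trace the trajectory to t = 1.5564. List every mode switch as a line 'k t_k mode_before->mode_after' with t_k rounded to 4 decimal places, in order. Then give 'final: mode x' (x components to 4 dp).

1 0.9030 0->1
final: 1 -1.3885 0.0920

Mode 0: guard c·x = 0.3771 hit at Δt = 0.9030 (t = 0.9030), x⁻ = (-0.8198, -0.7704) → reset → x⁺ = (-1.2088, -0.5719), jump to mode 1
Mode 1: flow for 0.6534 to horizon, guard not reached → x = (-1.3885, 0.0920)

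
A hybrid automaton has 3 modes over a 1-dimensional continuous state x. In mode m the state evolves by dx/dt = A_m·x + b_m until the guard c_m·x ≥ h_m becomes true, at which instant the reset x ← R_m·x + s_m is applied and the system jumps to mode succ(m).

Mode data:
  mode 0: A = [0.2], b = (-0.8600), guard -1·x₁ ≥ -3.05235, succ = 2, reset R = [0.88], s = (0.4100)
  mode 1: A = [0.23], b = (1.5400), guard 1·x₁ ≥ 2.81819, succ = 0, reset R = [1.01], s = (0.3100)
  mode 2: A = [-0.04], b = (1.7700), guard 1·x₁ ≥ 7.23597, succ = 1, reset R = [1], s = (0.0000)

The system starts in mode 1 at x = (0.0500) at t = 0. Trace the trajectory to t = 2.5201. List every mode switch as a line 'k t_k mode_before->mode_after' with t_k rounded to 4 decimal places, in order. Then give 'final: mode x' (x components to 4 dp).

Mode 1: guard c·x = 2.8182 hit at Δt = 1.4950 (t = 1.4950), x⁻ = (2.8182) → reset → x⁺ = (3.1564), jump to mode 0
Mode 0: guard c·x = -3.0524 hit at Δt = 0.4353 (t = 1.9303), x⁻ = (3.0524) → reset → x⁺ = (3.0961), jump to mode 2
Mode 2: flow for 0.5898 to horizon, guard not reached → x = (4.0556)

1 1.4950 1->0
2 1.9303 0->2
final: 2 4.0556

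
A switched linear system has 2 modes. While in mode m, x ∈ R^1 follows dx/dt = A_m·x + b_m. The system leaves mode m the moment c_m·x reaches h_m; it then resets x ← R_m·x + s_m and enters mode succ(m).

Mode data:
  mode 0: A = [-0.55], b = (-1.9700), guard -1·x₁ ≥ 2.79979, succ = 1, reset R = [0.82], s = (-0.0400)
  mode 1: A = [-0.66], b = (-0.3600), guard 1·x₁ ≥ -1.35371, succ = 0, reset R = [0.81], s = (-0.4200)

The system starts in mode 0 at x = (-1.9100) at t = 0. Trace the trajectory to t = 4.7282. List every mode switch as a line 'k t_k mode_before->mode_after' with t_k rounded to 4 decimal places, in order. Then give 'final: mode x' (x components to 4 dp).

1 1.3814 0->1
2 2.5864 1->0
3 4.3521 0->1
final: 1 -1.9423

Mode 0: guard c·x = 2.7998 hit at Δt = 1.3814 (t = 1.3814), x⁻ = (-2.7998) → reset → x⁺ = (-2.3358), jump to mode 1
Mode 1: guard c·x = -1.3537 hit at Δt = 1.2050 (t = 2.5864), x⁻ = (-1.3537) → reset → x⁺ = (-1.5165), jump to mode 0
Mode 0: guard c·x = 2.7998 hit at Δt = 1.7657 (t = 4.3521), x⁻ = (-2.7998) → reset → x⁺ = (-2.3358), jump to mode 1
Mode 1: flow for 0.3761 to horizon, guard not reached → x = (-1.9423)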